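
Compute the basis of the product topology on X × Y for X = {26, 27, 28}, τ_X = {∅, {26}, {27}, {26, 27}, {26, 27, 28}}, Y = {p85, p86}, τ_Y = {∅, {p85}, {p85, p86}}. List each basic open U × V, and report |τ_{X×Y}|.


Basis B = {∅ × ∅, {26} × {p85}, {27} × {p85}, {26} × {p85, p86}, {26, 27} × {p85}, {27} × {p85, p86}, {26, 27, 28} × {p85}, {26, 27} × {p85, p86}, {26, 27, 28} × {p85, p86}}; |τ_{X×Y}| = 14.

Enumerate products U × V with U ∈ τ_X, V ∈ τ_Y (deduplicated):
  ∅ × ∅ = {} (∅)
  {26} × {p85} = {(26,p85)}
  {27} × {p85} = {(27,p85)}
  {26} × {p85, p86} = {(26,p85), (26,p86)}
  {26, 27} × {p85} = {(26,p85), (27,p85)}
  {27} × {p85, p86} = {(27,p85), (27,p86)}
  {26, 27, 28} × {p85} = {(26,p85), (27,p85), (28,p85)}
  {26, 27} × {p85, p86} = {(26,p85), (26,p86), (27,p85), (27,p86)}
  {26, 27, 28} × {p85, p86} = {(26,p85), (26,p86), (27,p85), (27,p86), (28,p85), (28,p86)}
These 9 distinct sets form the basis B.
Close under arbitrary unions to get τ_{X×Y}; counting gives |τ_{X×Y}| = 14.


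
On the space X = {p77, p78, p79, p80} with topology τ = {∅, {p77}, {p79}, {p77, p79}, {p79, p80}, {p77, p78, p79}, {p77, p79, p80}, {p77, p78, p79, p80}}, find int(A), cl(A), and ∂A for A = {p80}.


int(A) = ∅, cl(A) = {p80}, ∂A = {p80}.

Closed sets in (X, τ) are complements of opens:
  closed(X, τ) = {∅, {p78}, {p80}, {p77, p78}, {p78, p80}, {p77, p78, p80}, {p78, p79, p80}, {p77, p78, p79, p80}}.
int(A) = ⋃ {U ∈ τ : U ⊆ A}. Opens contained in A: ∅.
Taking the union of these: int(A) = ∅.
cl(A) = ⋂ {C closed : A ⊆ C}. Closed sets containing A: {p80}, {p78, p80}, {p77, p78, p80}, {p78, p79, p80}, {p77, p78, p79, p80}.
Intersecting these: cl(A) = {p80}.
∂A = cl(A) ∖ int(A) = {p80} ∖ ∅ = {p80}.


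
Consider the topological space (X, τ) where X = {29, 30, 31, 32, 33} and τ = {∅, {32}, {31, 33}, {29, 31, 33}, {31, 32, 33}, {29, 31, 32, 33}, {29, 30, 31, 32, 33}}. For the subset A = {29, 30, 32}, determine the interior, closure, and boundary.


int(A) = {32}, cl(A) = {29, 30, 32}, ∂A = {29, 30}.

Closed sets in (X, τ) are complements of opens:
  closed(X, τ) = {∅, {30}, {29, 30}, {30, 32}, {29, 30, 32}, {29, 30, 31, 33}, {29, 30, 31, 32, 33}}.
int(A) = ⋃ {U ∈ τ : U ⊆ A}. Opens contained in A: ∅, {32}.
Taking the union of these: int(A) = {32}.
cl(A) = ⋂ {C closed : A ⊆ C}. Closed sets containing A: {29, 30, 32}, {29, 30, 31, 32, 33}.
Intersecting these: cl(A) = {29, 30, 32}.
∂A = cl(A) ∖ int(A) = {29, 30, 32} ∖ {32} = {29, 30}.


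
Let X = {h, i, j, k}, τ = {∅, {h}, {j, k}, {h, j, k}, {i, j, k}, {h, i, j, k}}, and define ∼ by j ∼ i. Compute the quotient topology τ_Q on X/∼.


X/∼ = {[h], [i=j], [k]}; |τ_Q| = 4.

Equivalence classes: [h], [i=j], [k].
Quotient map π: X → X/∼ sends h ↦ [h], i ↦ [i=j], j ↦ [i=j], k ↦ [k].
For each subset V ⊆ X/∼, compute π^{-1}(V) ⊆ X and check whether π^{-1}(V) ∈ τ. V is open in τ_Q iff π^{-1}(V) ∈ τ.
  V = {}: π^{-1}(V) = ∅ ∈ τ ✓.
  V = {[h]}: π^{-1}(V) = {h} ∈ τ ✓.
  V = {[i=j]}: π^{-1}(V) = {i, j} ∉ τ ✗.
  V = {[h], [i=j]}: π^{-1}(V) = {h, i, j} ∉ τ ✗.
  V = {[k]}: π^{-1}(V) = {k} ∉ τ ✗.
  V = {[h], [k]}: π^{-1}(V) = {h, k} ∉ τ ✗.
  V = {[i=j], [k]}: π^{-1}(V) = {i, j, k} ∈ τ ✓.
  V = {[h], [i=j], [k]}: π^{-1}(V) = {h, i, j, k} ∈ τ ✓.
Open sets in the quotient: τ_Q = {{}, {[h]}, {[i=j], [k]}, {[h], [i=j], [k]}} (4 elements).


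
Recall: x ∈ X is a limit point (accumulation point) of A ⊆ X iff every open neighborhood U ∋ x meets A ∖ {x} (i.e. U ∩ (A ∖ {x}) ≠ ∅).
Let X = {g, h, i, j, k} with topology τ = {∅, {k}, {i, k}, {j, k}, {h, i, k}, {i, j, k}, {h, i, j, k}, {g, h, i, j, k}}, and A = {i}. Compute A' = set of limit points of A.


A' = {g, h}

For each x ∈ X, list the open sets U ∈ τ with x ∈ U, then check whether U ∩ (A ∖ {x}) ≠ ∅ for every such U.
  x = g: opens ∋ x are {g, h, i, j, k}; each meets A ∖ {g}, so x IS a limit point.
  x = h: opens ∋ x are {h, i, k}, {h, i, j, k}, {g, h, i, j, k}; each meets A ∖ {h}, so x IS a limit point.
  x = i: open {i, k} ∋ x has {i, k} ∩ (A ∖ {i}) = ∅, so x is NOT a limit point.
  x = j: open {j, k} ∋ x has {j, k} ∩ (A ∖ {j}) = ∅, so x is NOT a limit point.
  x = k: open {k} ∋ x has {k} ∩ (A ∖ {k}) = ∅, so x is NOT a limit point.
Collecting: A' = {g, h}.


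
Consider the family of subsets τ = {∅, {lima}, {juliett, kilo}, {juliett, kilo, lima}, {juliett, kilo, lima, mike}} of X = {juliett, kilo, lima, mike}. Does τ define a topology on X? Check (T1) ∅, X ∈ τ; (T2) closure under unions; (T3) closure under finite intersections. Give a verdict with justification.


τ IS a topology on X.

Axiom (T1): ∅ ∈ τ? Yes; X ∈ τ? Yes.
Axiom (T2/T3): check pairwise unions and intersections of members of τ.
All pairwise intersections and unions checked — each lies in τ. Therefore τ satisfies (T1), (T2), (T3): it IS a topology on X.


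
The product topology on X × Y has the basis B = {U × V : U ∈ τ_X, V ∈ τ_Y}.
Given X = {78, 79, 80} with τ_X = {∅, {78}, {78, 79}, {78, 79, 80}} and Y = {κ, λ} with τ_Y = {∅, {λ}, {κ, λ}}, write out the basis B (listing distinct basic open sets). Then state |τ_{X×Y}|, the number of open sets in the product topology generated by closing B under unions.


Basis B = {∅ × ∅, {78} × {λ}, {78} × {κ, λ}, {78, 79} × {λ}, {78, 79, 80} × {λ}, {78, 79} × {κ, λ}, {78, 79, 80} × {κ, λ}}; |τ_{X×Y}| = 10.

Enumerate products U × V with U ∈ τ_X, V ∈ τ_Y (deduplicated):
  ∅ × ∅ = {} (∅)
  {78} × {λ} = {(78,λ)}
  {78} × {κ, λ} = {(78,κ), (78,λ)}
  {78, 79} × {λ} = {(78,λ), (79,λ)}
  {78, 79, 80} × {λ} = {(78,λ), (79,λ), (80,λ)}
  {78, 79} × {κ, λ} = {(78,κ), (78,λ), (79,κ), (79,λ)}
  {78, 79, 80} × {κ, λ} = {(78,κ), (78,λ), (79,κ), (79,λ), (80,κ), (80,λ)}
These 7 distinct sets form the basis B.
Close under arbitrary unions to get τ_{X×Y}; counting gives |τ_{X×Y}| = 10.


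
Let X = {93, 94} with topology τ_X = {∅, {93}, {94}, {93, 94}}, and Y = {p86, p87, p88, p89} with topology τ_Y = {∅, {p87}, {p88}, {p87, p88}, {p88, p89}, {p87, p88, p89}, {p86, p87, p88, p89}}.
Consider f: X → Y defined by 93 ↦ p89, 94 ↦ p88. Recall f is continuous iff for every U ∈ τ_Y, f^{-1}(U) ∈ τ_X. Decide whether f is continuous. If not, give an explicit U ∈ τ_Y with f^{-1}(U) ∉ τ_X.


f IS continuous.

Compute f^{-1}(U) for each U ∈ τ_Y:
  U = ∅: f^{-1}(U) = ∅ ∈ τ_X ✓.
  U = {p87}: f^{-1}(U) = ∅ ∈ τ_X ✓.
  U = {p88}: f^{-1}(U) = {94} ∈ τ_X ✓.
  U = {p87, p88}: f^{-1}(U) = {94} ∈ τ_X ✓.
  U = {p88, p89}: f^{-1}(U) = {93, 94} ∈ τ_X ✓.
  U = {p87, p88, p89}: f^{-1}(U) = {93, 94} ∈ τ_X ✓.
  U = {p86, p87, p88, p89}: f^{-1}(U) = {93, 94} ∈ τ_X ✓.
Every preimage lies in τ_X, so f IS continuous.


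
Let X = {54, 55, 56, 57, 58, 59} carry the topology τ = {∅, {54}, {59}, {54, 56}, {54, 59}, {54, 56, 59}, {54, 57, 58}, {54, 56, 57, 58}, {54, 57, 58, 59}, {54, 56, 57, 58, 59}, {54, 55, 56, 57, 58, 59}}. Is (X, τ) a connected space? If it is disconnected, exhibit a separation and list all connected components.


(X, τ) is connected.

Find clopen sets (U ∈ τ with X ∖ U ∈ τ):
  U = ∅, X ∖ U = {54, 55, 56, 57, 58, 59} — both open, so U is clopen.
  U = {54, 55, 56, 57, 58, 59}, X ∖ U = ∅ — both open, so U is clopen.
Only trivial clopens (∅ and X) exist, so (X, τ) is connected.
Compute connected components by grouping points that agree on all clopens:
  component: {54, 55, 56, 57, 58, 59}


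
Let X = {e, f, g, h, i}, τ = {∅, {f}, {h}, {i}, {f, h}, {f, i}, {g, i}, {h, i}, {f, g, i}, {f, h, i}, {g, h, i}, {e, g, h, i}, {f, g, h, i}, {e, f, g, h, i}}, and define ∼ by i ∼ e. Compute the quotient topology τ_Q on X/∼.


X/∼ = {[e=i], [f], [g], [h]}; |τ_Q| = 6.

Equivalence classes: [e=i], [f], [g], [h].
Quotient map π: X → X/∼ sends e ↦ [e=i], f ↦ [f], g ↦ [g], h ↦ [h], i ↦ [e=i].
For each subset V ⊆ X/∼, compute π^{-1}(V) ⊆ X and check whether π^{-1}(V) ∈ τ. V is open in τ_Q iff π^{-1}(V) ∈ τ.
  V = {}: π^{-1}(V) = ∅ ∈ τ ✓.
  V = {[e=i]}: π^{-1}(V) = {e, i} ∉ τ ✗.
  V = {[f]}: π^{-1}(V) = {f} ∈ τ ✓.
  V = {[e=i], [f]}: π^{-1}(V) = {e, f, i} ∉ τ ✗.
  V = {[g]}: π^{-1}(V) = {g} ∉ τ ✗.
  V = {[e=i], [g]}: π^{-1}(V) = {e, g, i} ∉ τ ✗.
  V = {[f], [g]}: π^{-1}(V) = {f, g} ∉ τ ✗.
  V = {[e=i], [f], [g]}: π^{-1}(V) = {e, f, g, i} ∉ τ ✗.
  V = {[h]}: π^{-1}(V) = {h} ∈ τ ✓.
  V = {[e=i], [h]}: π^{-1}(V) = {e, h, i} ∉ τ ✗.
  V = {[f], [h]}: π^{-1}(V) = {f, h} ∈ τ ✓.
  V = {[e=i], [f], [h]}: π^{-1}(V) = {e, f, h, i} ∉ τ ✗.
  V = {[g], [h]}: π^{-1}(V) = {g, h} ∉ τ ✗.
  V = {[e=i], [g], [h]}: π^{-1}(V) = {e, g, h, i} ∈ τ ✓.
  V = {[f], [g], [h]}: π^{-1}(V) = {f, g, h} ∉ τ ✗.
  V = {[e=i], [f], [g], [h]}: π^{-1}(V) = {e, f, g, h, i} ∈ τ ✓.
Open sets in the quotient: τ_Q = {{}, {[f]}, {[h]}, {[f], [h]}, {[e=i], [g], [h]}, {[e=i], [f], [g], [h]}} (6 elements).


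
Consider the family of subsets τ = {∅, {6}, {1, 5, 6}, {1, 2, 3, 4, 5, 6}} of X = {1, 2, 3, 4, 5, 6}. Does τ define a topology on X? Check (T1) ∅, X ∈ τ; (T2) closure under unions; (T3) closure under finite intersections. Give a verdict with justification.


τ IS a topology on X.

Axiom (T1): ∅ ∈ τ? Yes; X ∈ τ? Yes.
Axiom (T2/T3): check pairwise unions and intersections of members of τ.
All pairwise intersections and unions checked — each lies in τ. Therefore τ satisfies (T1), (T2), (T3): it IS a topology on X.


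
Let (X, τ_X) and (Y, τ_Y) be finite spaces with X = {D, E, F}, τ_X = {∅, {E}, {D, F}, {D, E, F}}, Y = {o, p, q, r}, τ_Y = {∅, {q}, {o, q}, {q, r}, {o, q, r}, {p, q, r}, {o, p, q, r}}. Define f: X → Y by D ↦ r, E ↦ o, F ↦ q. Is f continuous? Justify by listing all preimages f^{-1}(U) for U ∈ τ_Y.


f is NOT continuous.

Compute f^{-1}(U) for each U ∈ τ_Y:
  U = ∅: f^{-1}(U) = ∅ ∈ τ_X ✓.
  U = {q}: f^{-1}(U) = {F} ∉ τ_X ✗.
  U = {o, q}: f^{-1}(U) = {E, F} ∉ τ_X ✗.
  U = {q, r}: f^{-1}(U) = {D, F} ∈ τ_X ✓.
  U = {o, q, r}: f^{-1}(U) = {D, E, F} ∈ τ_X ✓.
  U = {p, q, r}: f^{-1}(U) = {D, F} ∈ τ_X ✓.
  U = {o, p, q, r}: f^{-1}(U) = {D, E, F} ∈ τ_X ✓.
Found U = {q} with f^{-1}(U) = {F} not in τ_X. Therefore f is NOT continuous.


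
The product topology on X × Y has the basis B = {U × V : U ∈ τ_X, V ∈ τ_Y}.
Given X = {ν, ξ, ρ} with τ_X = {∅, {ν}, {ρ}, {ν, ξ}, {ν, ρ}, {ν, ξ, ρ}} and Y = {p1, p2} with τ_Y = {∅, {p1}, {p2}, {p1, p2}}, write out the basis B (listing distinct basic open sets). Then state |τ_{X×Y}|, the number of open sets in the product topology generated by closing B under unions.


Basis B = {∅ × ∅, {ν} × {p1}, {ν} × {p2}, {ρ} × {p1}, {ρ} × {p2}, {ν} × {p1, p2}, {ν, ξ} × {p1}, {ν, ρ} × {p1}, {ν, ξ} × {p2}, {ν, ρ} × {p2}, {ρ} × {p1, p2}, {ν, ξ, ρ} × {p1}, {ν, ξ, ρ} × {p2}, {ν, ξ} × {p1, p2}, {ν, ρ} × {p1, p2}, {ν, ξ, ρ} × {p1, p2}}; |τ_{X×Y}| = 36.

Enumerate products U × V with U ∈ τ_X, V ∈ τ_Y (deduplicated):
  ∅ × ∅ = {} (∅)
  {ν} × {p1} = {(ν,p1)}
  {ν} × {p2} = {(ν,p2)}
  {ρ} × {p1} = {(ρ,p1)}
  {ρ} × {p2} = {(ρ,p2)}
  {ν} × {p1, p2} = {(ν,p1), (ν,p2)}
  {ν, ξ} × {p1} = {(ν,p1), (ξ,p1)}
  {ν, ρ} × {p1} = {(ν,p1), (ρ,p1)}
  {ν, ξ} × {p2} = {(ν,p2), (ξ,p2)}
  {ν, ρ} × {p2} = {(ν,p2), (ρ,p2)}
  {ρ} × {p1, p2} = {(ρ,p1), (ρ,p2)}
  {ν, ξ, ρ} × {p1} = {(ν,p1), (ξ,p1), (ρ,p1)}
  {ν, ξ, ρ} × {p2} = {(ν,p2), (ξ,p2), (ρ,p2)}
  {ν, ξ} × {p1, p2} = {(ν,p1), (ν,p2), (ξ,p1), (ξ,p2)}
  {ν, ρ} × {p1, p2} = {(ν,p1), (ν,p2), (ρ,p1), (ρ,p2)}
  {ν, ξ, ρ} × {p1, p2} = {(ν,p1), (ν,p2), (ξ,p1), (ξ,p2), (ρ,p1), (ρ,p2)}
These 16 distinct sets form the basis B.
Close under arbitrary unions to get τ_{X×Y}; counting gives |τ_{X×Y}| = 36.


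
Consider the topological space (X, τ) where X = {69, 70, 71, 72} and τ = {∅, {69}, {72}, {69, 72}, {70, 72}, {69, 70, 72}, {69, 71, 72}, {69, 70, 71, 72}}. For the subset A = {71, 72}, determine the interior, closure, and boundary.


int(A) = {72}, cl(A) = {70, 71, 72}, ∂A = {70, 71}.

Closed sets in (X, τ) are complements of opens:
  closed(X, τ) = {∅, {70}, {71}, {69, 71}, {70, 71}, {69, 70, 71}, {70, 71, 72}, {69, 70, 71, 72}}.
int(A) = ⋃ {U ∈ τ : U ⊆ A}. Opens contained in A: ∅, {72}.
Taking the union of these: int(A) = {72}.
cl(A) = ⋂ {C closed : A ⊆ C}. Closed sets containing A: {70, 71, 72}, {69, 70, 71, 72}.
Intersecting these: cl(A) = {70, 71, 72}.
∂A = cl(A) ∖ int(A) = {70, 71, 72} ∖ {72} = {70, 71}.


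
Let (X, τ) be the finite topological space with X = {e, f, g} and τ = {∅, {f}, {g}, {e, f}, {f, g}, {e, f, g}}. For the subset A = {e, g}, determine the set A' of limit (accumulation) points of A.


A' = ∅

For each x ∈ X, list the open sets U ∈ τ with x ∈ U, then check whether U ∩ (A ∖ {x}) ≠ ∅ for every such U.
  x = e: open {e, f} ∋ x has {e, f} ∩ (A ∖ {e}) = ∅, so x is NOT a limit point.
  x = f: open {f} ∋ x has {f} ∩ (A ∖ {f}) = ∅, so x is NOT a limit point.
  x = g: open {g} ∋ x has {g} ∩ (A ∖ {g}) = ∅, so x is NOT a limit point.
Collecting: A' = ∅.


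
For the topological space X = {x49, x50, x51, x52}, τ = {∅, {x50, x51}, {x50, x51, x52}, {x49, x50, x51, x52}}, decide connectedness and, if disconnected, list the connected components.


(X, τ) is connected.

Find clopen sets (U ∈ τ with X ∖ U ∈ τ):
  U = ∅, X ∖ U = {x49, x50, x51, x52} — both open, so U is clopen.
  U = {x49, x50, x51, x52}, X ∖ U = ∅ — both open, so U is clopen.
Only trivial clopens (∅ and X) exist, so (X, τ) is connected.
Compute connected components by grouping points that agree on all clopens:
  component: {x49, x50, x51, x52}


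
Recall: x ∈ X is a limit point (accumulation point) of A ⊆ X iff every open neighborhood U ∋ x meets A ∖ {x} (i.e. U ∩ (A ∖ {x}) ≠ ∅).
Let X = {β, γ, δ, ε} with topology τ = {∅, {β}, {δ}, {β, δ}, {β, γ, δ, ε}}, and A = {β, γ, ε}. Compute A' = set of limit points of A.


A' = {γ, ε}

For each x ∈ X, list the open sets U ∈ τ with x ∈ U, then check whether U ∩ (A ∖ {x}) ≠ ∅ for every such U.
  x = β: open {β} ∋ x has {β} ∩ (A ∖ {β}) = ∅, so x is NOT a limit point.
  x = γ: opens ∋ x are {β, γ, δ, ε}; each meets A ∖ {γ}, so x IS a limit point.
  x = δ: open {δ} ∋ x has {δ} ∩ (A ∖ {δ}) = ∅, so x is NOT a limit point.
  x = ε: opens ∋ x are {β, γ, δ, ε}; each meets A ∖ {ε}, so x IS a limit point.
Collecting: A' = {γ, ε}.


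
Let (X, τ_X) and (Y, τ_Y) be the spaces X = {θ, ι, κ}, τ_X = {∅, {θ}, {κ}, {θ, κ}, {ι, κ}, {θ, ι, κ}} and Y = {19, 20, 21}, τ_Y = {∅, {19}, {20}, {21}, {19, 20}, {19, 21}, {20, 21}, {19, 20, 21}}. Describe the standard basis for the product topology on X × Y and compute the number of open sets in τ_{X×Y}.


Basis B = {∅ × ∅, {θ} × {19}, {θ} × {20}, {θ} × {21}, {κ} × {19}, {κ} × {20}, {κ} × {21}, {θ} × {19, 20}, {θ} × {19, 21}, {θ, κ} × {19}, {θ} × {20, 21}, {θ, κ} × {20}, {θ, κ} × {21}, {ι, κ} × {19}, {ι, κ} × {20}, {ι, κ} × {21}, {κ} × {19, 20}, {κ} × {19, 21}, {κ} × {20, 21}, {θ} × {19, 20, 21}, {θ, ι, κ} × {19}, {θ, ι, κ} × {20}, {θ, ι, κ} × {21}, {κ} × {19, 20, 21}, {θ, κ} × {19, 20}, {θ, κ} × {19, 21}, {θ, κ} × {20, 21}, {ι, κ} × {19, 20}, {ι, κ} × {19, 21}, {ι, κ} × {20, 21}, {θ, κ} × {19, 20, 21}, {θ, ι, κ} × {19, 20}, {θ, ι, κ} × {19, 21}, {θ, ι, κ} × {20, 21}, {ι, κ} × {19, 20, 21}, {θ, ι, κ} × {19, 20, 21}}; |τ_{X×Y}| = 216.

Enumerate products U × V with U ∈ τ_X, V ∈ τ_Y (deduplicated):
  ∅ × ∅ = {} (∅)
  {θ} × {19} = {(θ,19)}
  {θ} × {20} = {(θ,20)}
  {θ} × {21} = {(θ,21)}
  {κ} × {19} = {(κ,19)}
  {κ} × {20} = {(κ,20)}
  {κ} × {21} = {(κ,21)}
  {θ} × {19, 20} = {(θ,19), (θ,20)}
  {θ} × {19, 21} = {(θ,19), (θ,21)}
  {θ, κ} × {19} = {(θ,19), (κ,19)}
  {θ} × {20, 21} = {(θ,20), (θ,21)}
  {θ, κ} × {20} = {(θ,20), (κ,20)}
  {θ, κ} × {21} = {(θ,21), (κ,21)}
  {ι, κ} × {19} = {(ι,19), (κ,19)}
  {ι, κ} × {20} = {(ι,20), (κ,20)}
  {ι, κ} × {21} = {(ι,21), (κ,21)}
  {κ} × {19, 20} = {(κ,19), (κ,20)}
  {κ} × {19, 21} = {(κ,19), (κ,21)}
  {κ} × {20, 21} = {(κ,20), (κ,21)}
  {θ} × {19, 20, 21} = {(θ,19), (θ,20), (θ,21)}
  {θ, ι, κ} × {19} = {(θ,19), (ι,19), (κ,19)}
  {θ, ι, κ} × {20} = {(θ,20), (ι,20), (κ,20)}
  {θ, ι, κ} × {21} = {(θ,21), (ι,21), (κ,21)}
  {κ} × {19, 20, 21} = {(κ,19), (κ,20), (κ,21)}
  {θ, κ} × {19, 20} = {(θ,19), (θ,20), (κ,19), (κ,20)}
  {θ, κ} × {19, 21} = {(θ,19), (θ,21), (κ,19), (κ,21)}
  {θ, κ} × {20, 21} = {(θ,20), (θ,21), (κ,20), (κ,21)}
  {ι, κ} × {19, 20} = {(ι,19), (ι,20), (κ,19), (κ,20)}
  {ι, κ} × {19, 21} = {(ι,19), (ι,21), (κ,19), (κ,21)}
  {ι, κ} × {20, 21} = {(ι,20), (ι,21), (κ,20), (κ,21)}
  {θ, κ} × {19, 20, 21} = {(θ,19), (θ,20), (θ,21), (κ,19), (κ,20), (κ,21)}
  {θ, ι, κ} × {19, 20} = {(θ,19), (θ,20), (ι,19), (ι,20), (κ,19), (κ,20)}
  {θ, ι, κ} × {19, 21} = {(θ,19), (θ,21), (ι,19), (ι,21), (κ,19), (κ,21)}
  {θ, ι, κ} × {20, 21} = {(θ,20), (θ,21), (ι,20), (ι,21), (κ,20), (κ,21)}
  {ι, κ} × {19, 20, 21} = {(ι,19), (ι,20), (ι,21), (κ,19), (κ,20), (κ,21)}
  {θ, ι, κ} × {19, 20, 21} = {(θ,19), (θ,20), (θ,21), (ι,19), (ι,20), (ι,21), (κ,19), (κ,20), (κ,21)}
These 36 distinct sets form the basis B.
Close under arbitrary unions to get τ_{X×Y}; counting gives |τ_{X×Y}| = 216.


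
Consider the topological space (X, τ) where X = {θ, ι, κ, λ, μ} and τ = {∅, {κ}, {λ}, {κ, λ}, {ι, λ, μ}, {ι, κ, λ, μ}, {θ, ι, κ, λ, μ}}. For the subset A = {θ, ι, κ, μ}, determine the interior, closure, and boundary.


int(A) = {κ}, cl(A) = {θ, ι, κ, μ}, ∂A = {θ, ι, μ}.

Closed sets in (X, τ) are complements of opens:
  closed(X, τ) = {∅, {θ}, {θ, κ}, {θ, ι, μ}, {θ, ι, κ, μ}, {θ, ι, λ, μ}, {θ, ι, κ, λ, μ}}.
int(A) = ⋃ {U ∈ τ : U ⊆ A}. Opens contained in A: ∅, {κ}.
Taking the union of these: int(A) = {κ}.
cl(A) = ⋂ {C closed : A ⊆ C}. Closed sets containing A: {θ, ι, κ, μ}, {θ, ι, κ, λ, μ}.
Intersecting these: cl(A) = {θ, ι, κ, μ}.
∂A = cl(A) ∖ int(A) = {θ, ι, κ, μ} ∖ {κ} = {θ, ι, μ}.


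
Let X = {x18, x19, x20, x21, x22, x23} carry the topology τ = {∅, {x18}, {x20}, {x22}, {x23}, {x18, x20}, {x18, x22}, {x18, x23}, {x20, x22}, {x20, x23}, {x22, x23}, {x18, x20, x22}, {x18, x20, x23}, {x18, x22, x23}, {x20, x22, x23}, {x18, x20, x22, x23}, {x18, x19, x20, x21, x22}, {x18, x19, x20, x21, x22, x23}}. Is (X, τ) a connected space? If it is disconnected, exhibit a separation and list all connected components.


(X, τ) is disconnected; components = [{x23}, {x18, x19, x20, x21, x22}].

Find clopen sets (U ∈ τ with X ∖ U ∈ τ):
  U = ∅, X ∖ U = {x18, x19, x20, x21, x22, x23} — both open, so U is clopen.
  U = {x23}, X ∖ U = {x18, x19, x20, x21, x22} — both open, so U is clopen.
  U = {x18, x19, x20, x21, x22}, X ∖ U = {x23} — both open, so U is clopen.
  U = {x18, x19, x20, x21, x22, x23}, X ∖ U = ∅ — both open, so U is clopen.
Nontrivial clopen(s) exist: e.g. {x23}. So (X, τ) is disconnected.
Compute connected components by grouping points that agree on all clopens:
  component: {x23}
  component: {x18, x19, x20, x21, x22}


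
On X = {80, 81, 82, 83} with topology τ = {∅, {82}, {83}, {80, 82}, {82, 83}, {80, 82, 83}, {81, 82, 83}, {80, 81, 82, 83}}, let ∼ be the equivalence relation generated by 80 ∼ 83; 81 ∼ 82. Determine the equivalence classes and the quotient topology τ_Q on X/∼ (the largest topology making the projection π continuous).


X/∼ = {[80=83], [81=82]}; |τ_Q| = 2.

Equivalence classes: [80=83], [81=82].
Quotient map π: X → X/∼ sends 80 ↦ [80=83], 81 ↦ [81=82], 82 ↦ [81=82], 83 ↦ [80=83].
For each subset V ⊆ X/∼, compute π^{-1}(V) ⊆ X and check whether π^{-1}(V) ∈ τ. V is open in τ_Q iff π^{-1}(V) ∈ τ.
  V = {}: π^{-1}(V) = ∅ ∈ τ ✓.
  V = {[80=83]}: π^{-1}(V) = {80, 83} ∉ τ ✗.
  V = {[81=82]}: π^{-1}(V) = {81, 82} ∉ τ ✗.
  V = {[80=83], [81=82]}: π^{-1}(V) = {80, 81, 82, 83} ∈ τ ✓.
Open sets in the quotient: τ_Q = {{}, {[80=83], [81=82]}} (2 elements).


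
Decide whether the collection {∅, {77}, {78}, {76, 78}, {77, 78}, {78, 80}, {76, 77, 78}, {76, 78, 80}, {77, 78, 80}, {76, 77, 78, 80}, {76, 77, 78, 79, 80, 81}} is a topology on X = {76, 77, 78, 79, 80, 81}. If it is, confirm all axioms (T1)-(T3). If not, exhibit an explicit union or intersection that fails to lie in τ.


τ IS a topology on X.

Axiom (T1): ∅ ∈ τ? Yes; X ∈ τ? Yes.
Axiom (T2/T3): check pairwise unions and intersections of members of τ.
All pairwise intersections and unions checked — each lies in τ. Therefore τ satisfies (T1), (T2), (T3): it IS a topology on X.


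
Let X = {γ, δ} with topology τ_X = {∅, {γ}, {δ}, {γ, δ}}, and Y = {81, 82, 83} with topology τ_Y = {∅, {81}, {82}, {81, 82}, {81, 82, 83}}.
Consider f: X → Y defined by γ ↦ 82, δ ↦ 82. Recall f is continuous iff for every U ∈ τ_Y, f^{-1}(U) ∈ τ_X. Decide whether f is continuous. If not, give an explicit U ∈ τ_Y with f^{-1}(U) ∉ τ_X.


f IS continuous.

Compute f^{-1}(U) for each U ∈ τ_Y:
  U = ∅: f^{-1}(U) = ∅ ∈ τ_X ✓.
  U = {81}: f^{-1}(U) = ∅ ∈ τ_X ✓.
  U = {82}: f^{-1}(U) = {γ, δ} ∈ τ_X ✓.
  U = {81, 82}: f^{-1}(U) = {γ, δ} ∈ τ_X ✓.
  U = {81, 82, 83}: f^{-1}(U) = {γ, δ} ∈ τ_X ✓.
Every preimage lies in τ_X, so f IS continuous.


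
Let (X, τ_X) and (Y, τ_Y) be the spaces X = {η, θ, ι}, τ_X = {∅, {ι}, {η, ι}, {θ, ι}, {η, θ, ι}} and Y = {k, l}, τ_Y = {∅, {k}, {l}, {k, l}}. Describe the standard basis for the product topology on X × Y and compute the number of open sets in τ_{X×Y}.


Basis B = {∅ × ∅, {ι} × {k}, {ι} × {l}, {η, ι} × {k}, {η, ι} × {l}, {θ, ι} × {k}, {θ, ι} × {l}, {ι} × {k, l}, {η, θ, ι} × {k}, {η, θ, ι} × {l}, {η, ι} × {k, l}, {θ, ι} × {k, l}, {η, θ, ι} × {k, l}}; |τ_{X×Y}| = 25.

Enumerate products U × V with U ∈ τ_X, V ∈ τ_Y (deduplicated):
  ∅ × ∅ = {} (∅)
  {ι} × {k} = {(ι,k)}
  {ι} × {l} = {(ι,l)}
  {η, ι} × {k} = {(η,k), (ι,k)}
  {η, ι} × {l} = {(η,l), (ι,l)}
  {θ, ι} × {k} = {(θ,k), (ι,k)}
  {θ, ι} × {l} = {(θ,l), (ι,l)}
  {ι} × {k, l} = {(ι,k), (ι,l)}
  {η, θ, ι} × {k} = {(η,k), (θ,k), (ι,k)}
  {η, θ, ι} × {l} = {(η,l), (θ,l), (ι,l)}
  {η, ι} × {k, l} = {(η,k), (η,l), (ι,k), (ι,l)}
  {θ, ι} × {k, l} = {(θ,k), (θ,l), (ι,k), (ι,l)}
  {η, θ, ι} × {k, l} = {(η,k), (η,l), (θ,k), (θ,l), (ι,k), (ι,l)}
These 13 distinct sets form the basis B.
Close under arbitrary unions to get τ_{X×Y}; counting gives |τ_{X×Y}| = 25.


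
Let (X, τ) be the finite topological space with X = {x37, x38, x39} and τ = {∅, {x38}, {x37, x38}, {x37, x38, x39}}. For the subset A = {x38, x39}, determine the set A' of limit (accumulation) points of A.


A' = {x37, x39}

For each x ∈ X, list the open sets U ∈ τ with x ∈ U, then check whether U ∩ (A ∖ {x}) ≠ ∅ for every such U.
  x = x37: opens ∋ x are {x37, x38}, {x37, x38, x39}; each meets A ∖ {x37}, so x IS a limit point.
  x = x38: open {x38} ∋ x has {x38} ∩ (A ∖ {x38}) = ∅, so x is NOT a limit point.
  x = x39: opens ∋ x are {x37, x38, x39}; each meets A ∖ {x39}, so x IS a limit point.
Collecting: A' = {x37, x39}.


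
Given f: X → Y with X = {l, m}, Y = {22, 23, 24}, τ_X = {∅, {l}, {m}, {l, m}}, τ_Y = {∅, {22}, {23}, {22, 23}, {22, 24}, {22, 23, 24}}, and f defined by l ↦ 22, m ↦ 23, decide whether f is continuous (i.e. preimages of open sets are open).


f IS continuous.

Compute f^{-1}(U) for each U ∈ τ_Y:
  U = ∅: f^{-1}(U) = ∅ ∈ τ_X ✓.
  U = {22}: f^{-1}(U) = {l} ∈ τ_X ✓.
  U = {23}: f^{-1}(U) = {m} ∈ τ_X ✓.
  U = {22, 23}: f^{-1}(U) = {l, m} ∈ τ_X ✓.
  U = {22, 24}: f^{-1}(U) = {l} ∈ τ_X ✓.
  U = {22, 23, 24}: f^{-1}(U) = {l, m} ∈ τ_X ✓.
Every preimage lies in τ_X, so f IS continuous.


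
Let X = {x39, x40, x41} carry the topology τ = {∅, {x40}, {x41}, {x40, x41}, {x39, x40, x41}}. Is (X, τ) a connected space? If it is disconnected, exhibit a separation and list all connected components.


(X, τ) is connected.

Find clopen sets (U ∈ τ with X ∖ U ∈ τ):
  U = ∅, X ∖ U = {x39, x40, x41} — both open, so U is clopen.
  U = {x39, x40, x41}, X ∖ U = ∅ — both open, so U is clopen.
Only trivial clopens (∅ and X) exist, so (X, τ) is connected.
Compute connected components by grouping points that agree on all clopens:
  component: {x39, x40, x41}


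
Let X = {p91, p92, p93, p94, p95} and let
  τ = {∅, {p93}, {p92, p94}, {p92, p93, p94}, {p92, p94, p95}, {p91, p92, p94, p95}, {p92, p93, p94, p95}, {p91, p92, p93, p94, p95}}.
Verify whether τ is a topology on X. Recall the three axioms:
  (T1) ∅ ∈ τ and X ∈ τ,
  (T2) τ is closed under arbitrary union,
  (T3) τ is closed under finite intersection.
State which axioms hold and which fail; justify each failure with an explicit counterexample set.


τ IS a topology on X.

Axiom (T1): ∅ ∈ τ? Yes; X ∈ τ? Yes.
Axiom (T2/T3): check pairwise unions and intersections of members of τ.
All pairwise intersections and unions checked — each lies in τ. Therefore τ satisfies (T1), (T2), (T3): it IS a topology on X.


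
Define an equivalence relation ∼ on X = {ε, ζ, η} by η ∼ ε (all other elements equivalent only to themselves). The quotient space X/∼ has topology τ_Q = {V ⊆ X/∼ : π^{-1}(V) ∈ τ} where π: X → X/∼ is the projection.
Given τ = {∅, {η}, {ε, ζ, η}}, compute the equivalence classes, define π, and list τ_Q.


X/∼ = {[ε=η], [ζ]}; |τ_Q| = 2.

Equivalence classes: [ε=η], [ζ].
Quotient map π: X → X/∼ sends ε ↦ [ε=η], ζ ↦ [ζ], η ↦ [ε=η].
For each subset V ⊆ X/∼, compute π^{-1}(V) ⊆ X and check whether π^{-1}(V) ∈ τ. V is open in τ_Q iff π^{-1}(V) ∈ τ.
  V = {}: π^{-1}(V) = ∅ ∈ τ ✓.
  V = {[ε=η]}: π^{-1}(V) = {ε, η} ∉ τ ✗.
  V = {[ζ]}: π^{-1}(V) = {ζ} ∉ τ ✗.
  V = {[ε=η], [ζ]}: π^{-1}(V) = {ε, ζ, η} ∈ τ ✓.
Open sets in the quotient: τ_Q = {{}, {[ε=η], [ζ]}} (2 elements).


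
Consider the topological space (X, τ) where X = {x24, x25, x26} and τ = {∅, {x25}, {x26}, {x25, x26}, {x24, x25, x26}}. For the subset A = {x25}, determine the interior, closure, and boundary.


int(A) = {x25}, cl(A) = {x24, x25}, ∂A = {x24}.

Closed sets in (X, τ) are complements of opens:
  closed(X, τ) = {∅, {x24}, {x24, x25}, {x24, x26}, {x24, x25, x26}}.
int(A) = ⋃ {U ∈ τ : U ⊆ A}. Opens contained in A: ∅, {x25}.
Taking the union of these: int(A) = {x25}.
cl(A) = ⋂ {C closed : A ⊆ C}. Closed sets containing A: {x24, x25}, {x24, x25, x26}.
Intersecting these: cl(A) = {x24, x25}.
∂A = cl(A) ∖ int(A) = {x24, x25} ∖ {x25} = {x24}.


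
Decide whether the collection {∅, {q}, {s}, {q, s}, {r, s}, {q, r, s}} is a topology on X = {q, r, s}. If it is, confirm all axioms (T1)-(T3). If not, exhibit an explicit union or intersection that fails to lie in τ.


τ IS a topology on X.

Axiom (T1): ∅ ∈ τ? Yes; X ∈ τ? Yes.
Axiom (T2/T3): check pairwise unions and intersections of members of τ.
All pairwise intersections and unions checked — each lies in τ. Therefore τ satisfies (T1), (T2), (T3): it IS a topology on X.


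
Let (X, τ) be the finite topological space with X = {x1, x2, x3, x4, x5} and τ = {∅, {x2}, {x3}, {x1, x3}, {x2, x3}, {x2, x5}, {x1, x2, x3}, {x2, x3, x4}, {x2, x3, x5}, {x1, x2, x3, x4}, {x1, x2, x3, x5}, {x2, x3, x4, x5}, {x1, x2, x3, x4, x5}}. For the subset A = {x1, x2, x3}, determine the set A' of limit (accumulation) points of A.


A' = {x1, x4, x5}

For each x ∈ X, list the open sets U ∈ τ with x ∈ U, then check whether U ∩ (A ∖ {x}) ≠ ∅ for every such U.
  x = x1: opens ∋ x are {x1, x3}, {x1, x2, x3}, {x1, x2, x3, x4}, {x1, x2, x3, x5}, {x1, x2, x3, x4, x5}; each meets A ∖ {x1}, so x IS a limit point.
  x = x2: open {x2} ∋ x has {x2} ∩ (A ∖ {x2}) = ∅, so x is NOT a limit point.
  x = x3: open {x3} ∋ x has {x3} ∩ (A ∖ {x3}) = ∅, so x is NOT a limit point.
  x = x4: opens ∋ x are {x2, x3, x4}, {x1, x2, x3, x4}, {x2, x3, x4, x5}, {x1, x2, x3, x4, x5}; each meets A ∖ {x4}, so x IS a limit point.
  x = x5: opens ∋ x are {x2, x5}, {x2, x3, x5}, {x1, x2, x3, x5}, {x2, x3, x4, x5}, {x1, x2, x3, x4, x5}; each meets A ∖ {x5}, so x IS a limit point.
Collecting: A' = {x1, x4, x5}.


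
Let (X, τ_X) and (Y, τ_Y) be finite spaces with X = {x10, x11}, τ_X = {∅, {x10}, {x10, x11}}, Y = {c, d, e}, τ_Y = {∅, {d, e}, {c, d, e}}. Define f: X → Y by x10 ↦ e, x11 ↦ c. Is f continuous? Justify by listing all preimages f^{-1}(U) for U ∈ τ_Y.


f IS continuous.

Compute f^{-1}(U) for each U ∈ τ_Y:
  U = ∅: f^{-1}(U) = ∅ ∈ τ_X ✓.
  U = {d, e}: f^{-1}(U) = {x10} ∈ τ_X ✓.
  U = {c, d, e}: f^{-1}(U) = {x10, x11} ∈ τ_X ✓.
Every preimage lies in τ_X, so f IS continuous.


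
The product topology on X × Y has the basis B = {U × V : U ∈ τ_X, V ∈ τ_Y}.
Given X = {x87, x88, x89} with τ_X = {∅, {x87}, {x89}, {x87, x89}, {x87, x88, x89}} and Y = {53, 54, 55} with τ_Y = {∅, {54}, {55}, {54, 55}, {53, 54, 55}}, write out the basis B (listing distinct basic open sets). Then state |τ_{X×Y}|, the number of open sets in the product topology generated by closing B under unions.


Basis B = {∅ × ∅, {x87} × {54}, {x87} × {55}, {x89} × {54}, {x89} × {55}, {x87} × {54, 55}, {x87, x89} × {54}, {x87, x89} × {55}, {x89} × {54, 55}, {x87} × {53, 54, 55}, {x87, x88, x89} × {54}, {x87, x88, x89} × {55}, {x89} × {53, 54, 55}, {x87, x89} × {54, 55}, {x87, x89} × {53, 54, 55}, {x87, x88, x89} × {54, 55}, {x87, x88, x89} × {53, 54, 55}}; |τ_{X×Y}| = 48.

Enumerate products U × V with U ∈ τ_X, V ∈ τ_Y (deduplicated):
  ∅ × ∅ = {} (∅)
  {x87} × {54} = {(x87,54)}
  {x87} × {55} = {(x87,55)}
  {x89} × {54} = {(x89,54)}
  {x89} × {55} = {(x89,55)}
  {x87} × {54, 55} = {(x87,54), (x87,55)}
  {x87, x89} × {54} = {(x87,54), (x89,54)}
  {x87, x89} × {55} = {(x87,55), (x89,55)}
  {x89} × {54, 55} = {(x89,54), (x89,55)}
  {x87} × {53, 54, 55} = {(x87,53), (x87,54), (x87,55)}
  {x87, x88, x89} × {54} = {(x87,54), (x88,54), (x89,54)}
  {x87, x88, x89} × {55} = {(x87,55), (x88,55), (x89,55)}
  {x89} × {53, 54, 55} = {(x89,53), (x89,54), (x89,55)}
  {x87, x89} × {54, 55} = {(x87,54), (x87,55), (x89,54), (x89,55)}
  {x87, x89} × {53, 54, 55} = {(x87,53), (x87,54), (x87,55), (x89,53), (x89,54), (x89,55)}
  {x87, x88, x89} × {54, 55} = {(x87,54), (x87,55), (x88,54), (x88,55), (x89,54), (x89,55)}
  {x87, x88, x89} × {53, 54, 55} = {(x87,53), (x87,54), (x87,55), (x88,53), (x88,54), (x88,55), (x89,53), (x89,54), (x89,55)}
These 17 distinct sets form the basis B.
Close under arbitrary unions to get τ_{X×Y}; counting gives |τ_{X×Y}| = 48.


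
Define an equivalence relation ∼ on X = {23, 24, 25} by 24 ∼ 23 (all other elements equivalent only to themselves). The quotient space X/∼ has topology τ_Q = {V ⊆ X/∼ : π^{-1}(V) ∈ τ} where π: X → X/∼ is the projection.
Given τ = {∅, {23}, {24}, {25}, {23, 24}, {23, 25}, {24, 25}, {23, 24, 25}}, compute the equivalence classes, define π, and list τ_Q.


X/∼ = {[23=24], [25]}; |τ_Q| = 4.

Equivalence classes: [23=24], [25].
Quotient map π: X → X/∼ sends 23 ↦ [23=24], 24 ↦ [23=24], 25 ↦ [25].
For each subset V ⊆ X/∼, compute π^{-1}(V) ⊆ X and check whether π^{-1}(V) ∈ τ. V is open in τ_Q iff π^{-1}(V) ∈ τ.
  V = {}: π^{-1}(V) = ∅ ∈ τ ✓.
  V = {[23=24]}: π^{-1}(V) = {23, 24} ∈ τ ✓.
  V = {[25]}: π^{-1}(V) = {25} ∈ τ ✓.
  V = {[23=24], [25]}: π^{-1}(V) = {23, 24, 25} ∈ τ ✓.
Open sets in the quotient: τ_Q = {{}, {[23=24]}, {[25]}, {[23=24], [25]}} (4 elements).


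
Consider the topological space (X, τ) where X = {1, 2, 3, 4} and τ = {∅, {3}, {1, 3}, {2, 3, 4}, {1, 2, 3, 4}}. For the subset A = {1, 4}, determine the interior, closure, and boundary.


int(A) = ∅, cl(A) = {1, 2, 4}, ∂A = {1, 2, 4}.

Closed sets in (X, τ) are complements of opens:
  closed(X, τ) = {∅, {1}, {2, 4}, {1, 2, 4}, {1, 2, 3, 4}}.
int(A) = ⋃ {U ∈ τ : U ⊆ A}. Opens contained in A: ∅.
Taking the union of these: int(A) = ∅.
cl(A) = ⋂ {C closed : A ⊆ C}. Closed sets containing A: {1, 2, 4}, {1, 2, 3, 4}.
Intersecting these: cl(A) = {1, 2, 4}.
∂A = cl(A) ∖ int(A) = {1, 2, 4} ∖ ∅ = {1, 2, 4}.


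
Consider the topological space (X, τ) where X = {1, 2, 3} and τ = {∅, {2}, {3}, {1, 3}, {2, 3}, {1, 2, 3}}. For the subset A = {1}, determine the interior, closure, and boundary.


int(A) = ∅, cl(A) = {1}, ∂A = {1}.

Closed sets in (X, τ) are complements of opens:
  closed(X, τ) = {∅, {1}, {2}, {1, 2}, {1, 3}, {1, 2, 3}}.
int(A) = ⋃ {U ∈ τ : U ⊆ A}. Opens contained in A: ∅.
Taking the union of these: int(A) = ∅.
cl(A) = ⋂ {C closed : A ⊆ C}. Closed sets containing A: {1}, {1, 2}, {1, 3}, {1, 2, 3}.
Intersecting these: cl(A) = {1}.
∂A = cl(A) ∖ int(A) = {1} ∖ ∅ = {1}.


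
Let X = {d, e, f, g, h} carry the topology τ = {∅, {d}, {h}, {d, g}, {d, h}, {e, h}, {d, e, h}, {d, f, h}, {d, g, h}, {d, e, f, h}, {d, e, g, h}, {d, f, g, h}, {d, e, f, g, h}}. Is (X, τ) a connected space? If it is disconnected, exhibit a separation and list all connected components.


(X, τ) is connected.

Find clopen sets (U ∈ τ with X ∖ U ∈ τ):
  U = ∅, X ∖ U = {d, e, f, g, h} — both open, so U is clopen.
  U = {d, e, f, g, h}, X ∖ U = ∅ — both open, so U is clopen.
Only trivial clopens (∅ and X) exist, so (X, τ) is connected.
Compute connected components by grouping points that agree on all clopens:
  component: {d, e, f, g, h}


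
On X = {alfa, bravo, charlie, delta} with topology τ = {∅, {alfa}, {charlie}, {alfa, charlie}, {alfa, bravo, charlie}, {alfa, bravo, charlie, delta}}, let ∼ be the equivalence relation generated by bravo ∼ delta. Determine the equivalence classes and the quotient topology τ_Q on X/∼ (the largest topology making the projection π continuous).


X/∼ = {[alfa], [bravo=delta], [charlie]}; |τ_Q| = 5.

Equivalence classes: [alfa], [bravo=delta], [charlie].
Quotient map π: X → X/∼ sends alfa ↦ [alfa], bravo ↦ [bravo=delta], charlie ↦ [charlie], delta ↦ [bravo=delta].
For each subset V ⊆ X/∼, compute π^{-1}(V) ⊆ X and check whether π^{-1}(V) ∈ τ. V is open in τ_Q iff π^{-1}(V) ∈ τ.
  V = {}: π^{-1}(V) = ∅ ∈ τ ✓.
  V = {[alfa]}: π^{-1}(V) = {alfa} ∈ τ ✓.
  V = {[bravo=delta]}: π^{-1}(V) = {bravo, delta} ∉ τ ✗.
  V = {[alfa], [bravo=delta]}: π^{-1}(V) = {alfa, bravo, delta} ∉ τ ✗.
  V = {[charlie]}: π^{-1}(V) = {charlie} ∈ τ ✓.
  V = {[alfa], [charlie]}: π^{-1}(V) = {alfa, charlie} ∈ τ ✓.
  V = {[bravo=delta], [charlie]}: π^{-1}(V) = {bravo, charlie, delta} ∉ τ ✗.
  V = {[alfa], [bravo=delta], [charlie]}: π^{-1}(V) = {alfa, bravo, charlie, delta} ∈ τ ✓.
Open sets in the quotient: τ_Q = {{}, {[alfa]}, {[charlie]}, {[alfa], [charlie]}, {[alfa], [bravo=delta], [charlie]}} (5 elements).


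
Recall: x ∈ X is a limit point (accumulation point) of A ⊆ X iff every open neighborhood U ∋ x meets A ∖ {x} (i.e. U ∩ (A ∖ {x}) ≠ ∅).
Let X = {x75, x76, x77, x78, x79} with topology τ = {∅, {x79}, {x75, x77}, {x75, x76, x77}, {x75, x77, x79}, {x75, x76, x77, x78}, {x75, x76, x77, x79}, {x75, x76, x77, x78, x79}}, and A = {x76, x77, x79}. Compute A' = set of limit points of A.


A' = {x75, x76, x78}

For each x ∈ X, list the open sets U ∈ τ with x ∈ U, then check whether U ∩ (A ∖ {x}) ≠ ∅ for every such U.
  x = x75: opens ∋ x are {x75, x77}, {x75, x76, x77}, {x75, x77, x79}, {x75, x76, x77, x78}, {x75, x76, x77, x79}, {x75, x76, x77, x78, x79}; each meets A ∖ {x75}, so x IS a limit point.
  x = x76: opens ∋ x are {x75, x76, x77}, {x75, x76, x77, x78}, {x75, x76, x77, x79}, {x75, x76, x77, x78, x79}; each meets A ∖ {x76}, so x IS a limit point.
  x = x77: open {x75, x77} ∋ x has {x75, x77} ∩ (A ∖ {x77}) = ∅, so x is NOT a limit point.
  x = x78: opens ∋ x are {x75, x76, x77, x78}, {x75, x76, x77, x78, x79}; each meets A ∖ {x78}, so x IS a limit point.
  x = x79: open {x79} ∋ x has {x79} ∩ (A ∖ {x79}) = ∅, so x is NOT a limit point.
Collecting: A' = {x75, x76, x78}.


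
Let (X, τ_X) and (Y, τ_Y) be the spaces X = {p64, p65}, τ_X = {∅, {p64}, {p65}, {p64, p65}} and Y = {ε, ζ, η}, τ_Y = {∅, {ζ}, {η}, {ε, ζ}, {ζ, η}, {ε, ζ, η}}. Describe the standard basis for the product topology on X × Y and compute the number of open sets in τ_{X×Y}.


Basis B = {∅ × ∅, {p64} × {ζ}, {p64} × {η}, {p65} × {ζ}, {p65} × {η}, {p64} × {ε, ζ}, {p64} × {ζ, η}, {p64, p65} × {ζ}, {p64, p65} × {η}, {p65} × {ε, ζ}, {p65} × {ζ, η}, {p64} × {ε, ζ, η}, {p65} × {ε, ζ, η}, {p64, p65} × {ε, ζ}, {p64, p65} × {ζ, η}, {p64, p65} × {ε, ζ, η}}; |τ_{X×Y}| = 36.

Enumerate products U × V with U ∈ τ_X, V ∈ τ_Y (deduplicated):
  ∅ × ∅ = {} (∅)
  {p64} × {ζ} = {(p64,ζ)}
  {p64} × {η} = {(p64,η)}
  {p65} × {ζ} = {(p65,ζ)}
  {p65} × {η} = {(p65,η)}
  {p64} × {ε, ζ} = {(p64,ε), (p64,ζ)}
  {p64} × {ζ, η} = {(p64,ζ), (p64,η)}
  {p64, p65} × {ζ} = {(p64,ζ), (p65,ζ)}
  {p64, p65} × {η} = {(p64,η), (p65,η)}
  {p65} × {ε, ζ} = {(p65,ε), (p65,ζ)}
  {p65} × {ζ, η} = {(p65,ζ), (p65,η)}
  {p64} × {ε, ζ, η} = {(p64,ε), (p64,ζ), (p64,η)}
  {p65} × {ε, ζ, η} = {(p65,ε), (p65,ζ), (p65,η)}
  {p64, p65} × {ε, ζ} = {(p64,ε), (p64,ζ), (p65,ε), (p65,ζ)}
  {p64, p65} × {ζ, η} = {(p64,ζ), (p64,η), (p65,ζ), (p65,η)}
  {p64, p65} × {ε, ζ, η} = {(p64,ε), (p64,ζ), (p64,η), (p65,ε), (p65,ζ), (p65,η)}
These 16 distinct sets form the basis B.
Close under arbitrary unions to get τ_{X×Y}; counting gives |τ_{X×Y}| = 36.


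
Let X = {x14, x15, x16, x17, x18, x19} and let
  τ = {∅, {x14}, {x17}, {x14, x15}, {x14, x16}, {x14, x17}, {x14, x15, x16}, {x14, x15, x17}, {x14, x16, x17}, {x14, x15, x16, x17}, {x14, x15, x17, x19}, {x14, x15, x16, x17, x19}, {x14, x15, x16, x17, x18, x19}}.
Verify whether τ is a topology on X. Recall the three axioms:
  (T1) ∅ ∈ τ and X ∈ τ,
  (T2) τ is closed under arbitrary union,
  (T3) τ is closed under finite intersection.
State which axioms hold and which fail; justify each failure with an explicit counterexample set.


τ IS a topology on X.

Axiom (T1): ∅ ∈ τ? Yes; X ∈ τ? Yes.
Axiom (T2/T3): check pairwise unions and intersections of members of τ.
All pairwise intersections and unions checked — each lies in τ. Therefore τ satisfies (T1), (T2), (T3): it IS a topology on X.


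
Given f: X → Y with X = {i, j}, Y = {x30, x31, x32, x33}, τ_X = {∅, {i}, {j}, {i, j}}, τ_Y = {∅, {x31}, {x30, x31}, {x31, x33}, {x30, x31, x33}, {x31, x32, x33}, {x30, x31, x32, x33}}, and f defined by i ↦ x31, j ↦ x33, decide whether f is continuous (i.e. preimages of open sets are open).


f IS continuous.

Compute f^{-1}(U) for each U ∈ τ_Y:
  U = ∅: f^{-1}(U) = ∅ ∈ τ_X ✓.
  U = {x31}: f^{-1}(U) = {i} ∈ τ_X ✓.
  U = {x30, x31}: f^{-1}(U) = {i} ∈ τ_X ✓.
  U = {x31, x33}: f^{-1}(U) = {i, j} ∈ τ_X ✓.
  U = {x30, x31, x33}: f^{-1}(U) = {i, j} ∈ τ_X ✓.
  U = {x31, x32, x33}: f^{-1}(U) = {i, j} ∈ τ_X ✓.
  U = {x30, x31, x32, x33}: f^{-1}(U) = {i, j} ∈ τ_X ✓.
Every preimage lies in τ_X, so f IS continuous.
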